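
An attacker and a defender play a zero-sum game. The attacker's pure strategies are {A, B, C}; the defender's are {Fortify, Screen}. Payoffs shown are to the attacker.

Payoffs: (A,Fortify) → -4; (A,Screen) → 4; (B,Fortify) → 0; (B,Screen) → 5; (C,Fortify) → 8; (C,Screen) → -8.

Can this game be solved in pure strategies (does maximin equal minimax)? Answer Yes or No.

No

Row minima: A → -4, B → 0, C → -8; maximin = 0.
Column maxima: Fortify → 8, Screen → 5; minimax = 5.
0 ≠ 5, so no pure-strategy equilibrium exists.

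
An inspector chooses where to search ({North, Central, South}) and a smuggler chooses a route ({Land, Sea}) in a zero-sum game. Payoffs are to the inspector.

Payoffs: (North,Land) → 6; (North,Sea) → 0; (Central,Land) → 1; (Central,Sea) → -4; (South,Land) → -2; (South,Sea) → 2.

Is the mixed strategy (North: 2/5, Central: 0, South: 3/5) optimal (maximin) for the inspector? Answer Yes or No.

Against Land this mix gives (2/5)·6 + (3/5)·(-2) = 6/5.
Against Sea this mix gives (2/5)·0 + (3/5)·2 = 6/5.
All of the smuggler's active replies (Land, Sea) yield 6/5, and no column does worse for the inspector. The mix makes the smuggler indifferent and guarantees 6/5, so it is optimal.

Yes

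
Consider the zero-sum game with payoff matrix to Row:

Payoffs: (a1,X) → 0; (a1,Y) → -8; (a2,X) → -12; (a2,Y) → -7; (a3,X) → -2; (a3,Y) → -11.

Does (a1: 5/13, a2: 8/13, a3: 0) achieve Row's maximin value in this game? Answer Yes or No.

Yes

Against X this mix gives (5/13)·0 + (8/13)·(-12) = -96/13.
Against Y this mix gives (5/13)·(-8) + (8/13)·(-7) = -96/13.
All of Column's active replies (X, Y) yield -96/13, and no column does worse for Row. The mix makes Column indifferent and guarantees -96/13, so it is optimal.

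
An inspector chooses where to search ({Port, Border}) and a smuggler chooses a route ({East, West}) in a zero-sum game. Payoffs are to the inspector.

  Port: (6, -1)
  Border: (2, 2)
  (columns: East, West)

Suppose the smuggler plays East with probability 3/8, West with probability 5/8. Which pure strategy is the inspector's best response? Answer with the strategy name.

Expected payoff of Port: (3/8)·6 + (5/8)·(-1) = 13/8.
Expected payoff of Border: (3/8)·2 + (5/8)·2 = 2.
The largest is 2, so the inspector's best response is Border.

Border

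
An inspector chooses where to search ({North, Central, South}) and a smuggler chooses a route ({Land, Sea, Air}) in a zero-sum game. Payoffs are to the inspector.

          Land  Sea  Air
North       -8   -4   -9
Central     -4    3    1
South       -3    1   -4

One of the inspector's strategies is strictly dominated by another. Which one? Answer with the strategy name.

Central gives a strictly higher payoff than North against every column: -4 > -8, 3 > -4, 1 > -9.
So North is strictly dominated and the inspector never plays it.

North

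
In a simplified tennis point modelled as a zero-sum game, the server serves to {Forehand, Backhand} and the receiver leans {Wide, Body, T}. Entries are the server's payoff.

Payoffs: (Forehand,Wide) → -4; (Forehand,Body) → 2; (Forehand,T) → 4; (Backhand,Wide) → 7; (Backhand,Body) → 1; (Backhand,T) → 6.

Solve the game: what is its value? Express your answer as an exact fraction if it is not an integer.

3/2

Row minima: Forehand → -4, Backhand → 1; maximin = 1.
Column maxima: Wide → 7, Body → 2, T → 6; minimax = 2.
1 ≠ 2, so there is no saddle point; optimal play is mixed.
T is strictly dominated by Body (it gives the server strictly more in every row), so the receiver never plays it.
On the remaining 2×2 (Forehand, Backhand vs Wide, Body):
Let the server play Forehand with probability p. Expected payoff against Wide: (-4)p + 7(1−p) = −11p + 7; against Body: 2p + 1(1−p) = p + 1.
Setting these equal: −11p + 7 = p + 1 ⇒ −12p = -6 ⇒ p = 1/2, and the value is (-11)·(1/2) + 7 = 3/2.
For the receiver: with q = P(Wide), equating Forehand's and Backhand's payoffs gives −6q + 2 = 6q + 1 ⇒ q = 1/12.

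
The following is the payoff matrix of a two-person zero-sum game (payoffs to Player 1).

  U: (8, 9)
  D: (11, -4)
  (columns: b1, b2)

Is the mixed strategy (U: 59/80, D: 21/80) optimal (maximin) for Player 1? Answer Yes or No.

No

Against b1 this mix gives (59/80)·8 + (21/80)·11 = 703/80.
Against b2 this mix gives (59/80)·9 + (21/80)·(-4) = 447/80.
Player 2 will play b2, holding Player 1 to 447/80. Shifting weight toward the row that does better against b2 would raise this floor (the equalizing mix achieves 131/16 against both b2 and b1), so the proposed strategy is not optimal.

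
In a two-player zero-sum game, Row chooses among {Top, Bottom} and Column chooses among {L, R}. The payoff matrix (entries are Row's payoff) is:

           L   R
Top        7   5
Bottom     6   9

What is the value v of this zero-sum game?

33/5

Row minima: Top → 5, Bottom → 6; maximin = 6.
Column maxima: L → 7, R → 9; minimax = 7.
6 ≠ 7, so there is no saddle point; optimal play is mixed.
Let Row play Top with probability p. Expected payoff against L: 7p + 6(1−p) = p + 6; against R: 5p + 9(1−p) = −4p + 9.
Setting these equal: p + 6 = −4p + 9 ⇒ 5p = 3 ⇒ p = 3/5, and the value is (1)·(3/5) + 6 = 33/5.
For Column: with q = P(L), equating Top's and Bottom's payoffs gives 2q + 5 = −3q + 9 ⇒ q = 4/5.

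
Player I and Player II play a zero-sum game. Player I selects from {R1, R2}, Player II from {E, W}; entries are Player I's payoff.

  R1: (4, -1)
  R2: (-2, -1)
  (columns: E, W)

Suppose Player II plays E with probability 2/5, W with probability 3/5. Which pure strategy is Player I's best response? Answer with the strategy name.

Expected payoff of R1: (2/5)·4 + (3/5)·(-1) = 1.
Expected payoff of R2: (2/5)·(-2) + (3/5)·(-1) = -7/5.
The largest is 1, so Player I's best response is R1.

R1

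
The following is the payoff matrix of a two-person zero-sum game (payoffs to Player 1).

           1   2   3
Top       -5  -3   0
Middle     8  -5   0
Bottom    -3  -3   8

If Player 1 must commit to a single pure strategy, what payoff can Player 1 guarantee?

Row minima: Top → -5, Middle → -5, Bottom → -3.
The best of these is -3.

-3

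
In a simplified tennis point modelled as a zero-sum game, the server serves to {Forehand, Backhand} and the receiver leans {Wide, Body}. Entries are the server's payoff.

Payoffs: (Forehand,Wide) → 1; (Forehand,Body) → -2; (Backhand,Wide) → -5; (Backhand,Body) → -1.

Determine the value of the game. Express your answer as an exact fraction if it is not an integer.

-11/7

Row minima: Forehand → -2, Backhand → -5; maximin = -2.
Column maxima: Wide → 1, Body → -1; minimax = -1.
-2 ≠ -1, so there is no saddle point; optimal play is mixed.
Let the server play Forehand with probability p. Expected payoff against Wide: 1p + (-5)(1−p) = 6p − 5; against Body: (-2)p + (-1)(1−p) = −p − 1.
Setting these equal: 6p − 5 = −p − 1 ⇒ 7p = 4 ⇒ p = 4/7, and the value is (6)·(4/7) − 5 = -11/7.
For the receiver: with q = P(Wide), equating Forehand's and Backhand's payoffs gives 3q − 2 = −4q − 1 ⇒ q = 1/7.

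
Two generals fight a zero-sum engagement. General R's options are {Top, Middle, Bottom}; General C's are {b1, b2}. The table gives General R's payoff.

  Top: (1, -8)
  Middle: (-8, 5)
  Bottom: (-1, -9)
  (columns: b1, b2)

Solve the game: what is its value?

Row minima: Top → -8, Middle → -8, Bottom → -9; maximin = -8.
Column maxima: b1 → 1, b2 → 5; minimax = 1.
-8 ≠ 1, so there is no saddle point; optimal play is mixed.
Bottom is strictly dominated by Top, so General R never plays it.
On the remaining 2×2 (Top, Middle vs b1, b2):
Let General R play Top with probability p. Expected payoff against b1: 1p + (-8)(1−p) = 9p − 8; against b2: (-8)p + 5(1−p) = −13p + 5.
Setting these equal: 9p − 8 = −13p + 5 ⇒ 22p = 13 ⇒ p = 13/22, and the value is (9)·(13/22) − 8 = -59/22.
For General C: with q = P(b1), equating Top's and Middle's payoffs gives 9q − 8 = −13q + 5 ⇒ q = 13/22.

-59/22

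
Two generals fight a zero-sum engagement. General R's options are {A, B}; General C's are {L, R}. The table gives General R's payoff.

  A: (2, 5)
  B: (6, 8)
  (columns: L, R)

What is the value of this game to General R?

6

Row minima: A → 2, B → 6; maximin = 6.
Column maxima: L → 6, R → 8; minimax = 6.
Since maximin = minimax = 6, there is a saddle point and the value is 6.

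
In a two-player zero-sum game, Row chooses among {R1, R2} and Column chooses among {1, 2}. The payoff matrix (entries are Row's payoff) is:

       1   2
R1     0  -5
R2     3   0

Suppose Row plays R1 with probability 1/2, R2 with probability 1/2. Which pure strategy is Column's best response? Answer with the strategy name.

2

If Column plays 1, Row's expected payoff is (1/2)·0 + (1/2)·3 = 3/2.
If Column plays 2, Row's expected payoff is (1/2)·(-5) + (1/2)·0 = -5/2.
Column minimizes Row's payoff; the smallest is -5/2, so the best response is 2.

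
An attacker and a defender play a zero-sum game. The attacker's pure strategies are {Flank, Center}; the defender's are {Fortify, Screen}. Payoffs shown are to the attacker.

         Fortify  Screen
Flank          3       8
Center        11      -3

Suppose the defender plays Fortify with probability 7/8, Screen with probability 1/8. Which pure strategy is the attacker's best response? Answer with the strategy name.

Expected payoff of Flank: (7/8)·3 + (1/8)·8 = 29/8.
Expected payoff of Center: (7/8)·11 + (1/8)·(-3) = 37/4.
The largest is 37/4, so the attacker's best response is Center.

Center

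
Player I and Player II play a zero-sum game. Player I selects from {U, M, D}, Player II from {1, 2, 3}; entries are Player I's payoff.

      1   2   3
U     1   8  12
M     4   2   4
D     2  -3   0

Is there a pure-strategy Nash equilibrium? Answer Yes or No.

Row minima: U → 1, M → 2, D → -3; maximin = 2.
Column maxima: 1 → 4, 2 → 8, 3 → 12; minimax = 4.
2 ≠ 4, so no pure-strategy equilibrium exists.

No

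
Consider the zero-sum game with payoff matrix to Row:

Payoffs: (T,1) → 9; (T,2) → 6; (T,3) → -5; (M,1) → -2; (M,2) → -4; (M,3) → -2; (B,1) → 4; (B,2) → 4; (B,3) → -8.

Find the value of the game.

Row minima: T → -5, M → -4, B → -8; maximin = -4.
Column maxima: 1 → 9, 2 → 6, 3 → -2; minimax = -2.
-4 ≠ -2, so there is no saddle point; optimal play is mixed.
B is strictly dominated by T, so Row never plays it.
With B eliminated, 1 is strictly dominated by 2 (it gives Row strictly more in every remaining row), so Column never plays it.
On the remaining 2×2 (T, M vs 2, 3):
Let Row play T with probability p. Expected payoff against 2: 6p + (-4)(1−p) = 10p − 4; against 3: (-5)p + (-2)(1−p) = −3p − 2.
Setting these equal: 10p − 4 = −3p − 2 ⇒ 13p = 2 ⇒ p = 2/13, and the value is (10)·(2/13) − 4 = -32/13.
For Column: with q = P(2), equating T's and M's payoffs gives 11q − 5 = −2q − 2 ⇒ q = 3/13.

-32/13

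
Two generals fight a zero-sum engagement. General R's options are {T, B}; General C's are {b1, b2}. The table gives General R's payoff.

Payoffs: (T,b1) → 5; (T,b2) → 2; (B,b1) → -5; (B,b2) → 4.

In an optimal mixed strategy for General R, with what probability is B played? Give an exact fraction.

Row minima: T → 2, B → -5; maximin = 2.
Column maxima: b1 → 5, b2 → 4; minimax = 4.
2 ≠ 4, so there is no saddle point; optimal play is mixed.
Let General R play T with probability p. Expected payoff against b1: 5p + (-5)(1−p) = 10p − 5; against b2: 2p + 4(1−p) = −2p + 4.
Setting these equal: 10p − 5 = −2p + 4 ⇒ 12p = 9 ⇒ p = 3/4, and the value is (10)·(3/4) − 5 = 5/2.
For General C: with q = P(b1), equating T's and B's payoffs gives 3q + 2 = −9q + 4 ⇒ q = 1/6.

1/4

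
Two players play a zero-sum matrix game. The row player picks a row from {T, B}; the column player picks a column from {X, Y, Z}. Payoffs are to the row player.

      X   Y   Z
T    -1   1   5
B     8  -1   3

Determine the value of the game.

7/11

Row minima: T → -1, B → -1; maximin = -1.
Column maxima: X → 8, Y → 1, Z → 5; minimax = 1.
-1 ≠ 1, so there is no saddle point; optimal play is mixed.
Z is strictly dominated by Y (it gives the row player strictly more in every row), so the column player never plays it.
On the remaining 2×2 (T, B vs X, Y):
Let the row player play T with probability p. Expected payoff against X: (-1)p + 8(1−p) = −9p + 8; against Y: 1p + (-1)(1−p) = 2p − 1.
Setting these equal: −9p + 8 = 2p − 1 ⇒ −11p = -9 ⇒ p = 9/11, and the value is (-9)·(9/11) + 8 = 7/11.
For the column player: with q = P(X), equating T's and B's payoffs gives −2q + 1 = 9q − 1 ⇒ q = 2/11.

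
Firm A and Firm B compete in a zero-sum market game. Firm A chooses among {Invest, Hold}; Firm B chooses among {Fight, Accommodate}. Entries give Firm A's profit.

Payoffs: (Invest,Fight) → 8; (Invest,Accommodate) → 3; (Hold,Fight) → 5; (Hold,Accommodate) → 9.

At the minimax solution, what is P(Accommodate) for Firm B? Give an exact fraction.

Row minima: Invest → 3, Hold → 5; maximin = 5.
Column maxima: Fight → 8, Accommodate → 9; minimax = 8.
5 ≠ 8, so there is no saddle point; optimal play is mixed.
Let Firm A play Invest with probability p. Expected payoff against Fight: 8p + 5(1−p) = 3p + 5; against Accommodate: 3p + 9(1−p) = −6p + 9.
Setting these equal: 3p + 5 = −6p + 9 ⇒ 9p = 4 ⇒ p = 4/9, and the value is (3)·(4/9) + 5 = 19/3.
For Firm B: with q = P(Fight), equating Invest's and Hold's payoffs gives 5q + 3 = −4q + 9 ⇒ q = 2/3.

1/3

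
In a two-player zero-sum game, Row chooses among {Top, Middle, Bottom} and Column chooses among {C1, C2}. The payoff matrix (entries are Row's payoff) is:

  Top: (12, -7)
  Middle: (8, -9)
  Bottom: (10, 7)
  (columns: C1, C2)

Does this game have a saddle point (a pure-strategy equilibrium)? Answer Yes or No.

Yes

Row minima: Top → -7, Middle → -9, Bottom → 7; maximin = 7.
Column maxima: C1 → 12, C2 → 7; minimax = 7.
maximin = minimax = 7, so a saddle point exists.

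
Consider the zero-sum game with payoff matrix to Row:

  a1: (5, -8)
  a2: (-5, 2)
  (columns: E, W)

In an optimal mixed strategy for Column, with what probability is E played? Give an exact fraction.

1/2

Row minima: a1 → -8, a2 → -5; maximin = -5.
Column maxima: E → 5, W → 2; minimax = 2.
-5 ≠ 2, so there is no saddle point; optimal play is mixed.
Let Row play a1 with probability p. Expected payoff against E: 5p + (-5)(1−p) = 10p − 5; against W: (-8)p + 2(1−p) = −10p + 2.
Setting these equal: 10p − 5 = −10p + 2 ⇒ 20p = 7 ⇒ p = 7/20, and the value is (10)·(7/20) − 5 = -3/2.
For Column: with q = P(E), equating a1's and a2's payoffs gives 13q − 8 = −7q + 2 ⇒ q = 1/2.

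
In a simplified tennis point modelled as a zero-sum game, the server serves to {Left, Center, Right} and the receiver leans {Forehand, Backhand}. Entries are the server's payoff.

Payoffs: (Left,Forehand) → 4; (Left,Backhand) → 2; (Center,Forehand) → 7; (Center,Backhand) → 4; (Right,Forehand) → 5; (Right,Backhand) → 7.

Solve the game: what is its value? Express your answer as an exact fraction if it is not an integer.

Row minima: Left → 2, Center → 4, Right → 5; maximin = 5.
Column maxima: Forehand → 7, Backhand → 7; minimax = 7.
5 ≠ 7, so there is no saddle point; optimal play is mixed.
Left is strictly dominated by Center, so the server never plays it.
On the remaining 2×2 (Center, Right vs Forehand, Backhand):
Let the server play Center with probability p. Expected payoff against Forehand: 7p + 5(1−p) = 2p + 5; against Backhand: 4p + 7(1−p) = −3p + 7.
Setting these equal: 2p + 5 = −3p + 7 ⇒ 5p = 2 ⇒ p = 2/5, and the value is (2)·(2/5) + 5 = 29/5.
For the receiver: with q = P(Forehand), equating Center's and Right's payoffs gives 3q + 4 = −2q + 7 ⇒ q = 3/5.

29/5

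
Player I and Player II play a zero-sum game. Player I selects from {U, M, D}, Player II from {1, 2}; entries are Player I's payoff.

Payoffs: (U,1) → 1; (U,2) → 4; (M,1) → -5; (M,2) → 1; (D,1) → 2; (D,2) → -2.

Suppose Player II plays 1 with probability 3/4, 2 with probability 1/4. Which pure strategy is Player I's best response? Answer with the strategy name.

Expected payoff of U: (3/4)·1 + (1/4)·4 = 7/4.
Expected payoff of M: (3/4)·(-5) + (1/4)·1 = -7/2.
Expected payoff of D: (3/4)·2 + (1/4)·(-2) = 1.
The largest is 7/4, so Player I's best response is U.

U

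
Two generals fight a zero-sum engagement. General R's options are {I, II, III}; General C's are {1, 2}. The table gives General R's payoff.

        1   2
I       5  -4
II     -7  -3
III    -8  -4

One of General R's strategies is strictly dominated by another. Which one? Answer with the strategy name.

II gives a strictly higher payoff than III against every column: -7 > -8, -3 > -4.
So III is strictly dominated and General R never plays it.

III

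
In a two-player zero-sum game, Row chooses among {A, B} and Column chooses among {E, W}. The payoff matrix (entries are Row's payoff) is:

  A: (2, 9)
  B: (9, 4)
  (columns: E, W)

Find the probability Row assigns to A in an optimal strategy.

Row minima: A → 2, B → 4; maximin = 4.
Column maxima: E → 9, W → 9; minimax = 9.
4 ≠ 9, so there is no saddle point; optimal play is mixed.
Let Row play A with probability p. Expected payoff against E: 2p + 9(1−p) = −7p + 9; against W: 9p + 4(1−p) = 5p + 4.
Setting these equal: −7p + 9 = 5p + 4 ⇒ −12p = -5 ⇒ p = 5/12, and the value is (-7)·(5/12) + 9 = 73/12.
For Column: with q = P(E), equating A's and B's payoffs gives −7q + 9 = 5q + 4 ⇒ q = 5/12.

5/12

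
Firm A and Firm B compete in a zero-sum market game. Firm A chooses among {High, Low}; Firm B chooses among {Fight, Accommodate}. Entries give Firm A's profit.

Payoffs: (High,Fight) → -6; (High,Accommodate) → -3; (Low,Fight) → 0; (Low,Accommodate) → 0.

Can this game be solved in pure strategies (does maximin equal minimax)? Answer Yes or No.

Row minima: High → -6, Low → 0; maximin = 0.
Column maxima: Fight → 0, Accommodate → 0; minimax = 0.
maximin = minimax = 0, so a saddle point exists.

Yes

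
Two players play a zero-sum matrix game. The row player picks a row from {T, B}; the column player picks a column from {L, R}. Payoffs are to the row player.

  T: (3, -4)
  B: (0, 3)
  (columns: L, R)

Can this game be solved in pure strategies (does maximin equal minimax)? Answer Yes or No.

No

Row minima: T → -4, B → 0; maximin = 0.
Column maxima: L → 3, R → 3; minimax = 3.
0 ≠ 3, so no pure-strategy equilibrium exists.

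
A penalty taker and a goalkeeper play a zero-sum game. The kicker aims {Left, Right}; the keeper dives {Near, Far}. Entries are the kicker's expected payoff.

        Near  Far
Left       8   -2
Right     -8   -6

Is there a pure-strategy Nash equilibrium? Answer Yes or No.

Row minima: Left → -2, Right → -8; maximin = -2.
Column maxima: Near → 8, Far → -2; minimax = -2.
maximin = minimax = -2, so a saddle point exists.

Yes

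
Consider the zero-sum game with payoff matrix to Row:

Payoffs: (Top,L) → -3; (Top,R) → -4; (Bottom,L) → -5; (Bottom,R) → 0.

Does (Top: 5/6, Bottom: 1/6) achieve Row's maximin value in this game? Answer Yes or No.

Against L this mix gives (5/6)·(-3) + (1/6)·(-5) = -10/3.
Against R this mix gives (5/6)·(-4) + (1/6)·0 = -10/3.
All of Column's active replies (L, R) yield -10/3, and no column does worse for Row. The mix makes Column indifferent and guarantees -10/3, so it is optimal.

Yes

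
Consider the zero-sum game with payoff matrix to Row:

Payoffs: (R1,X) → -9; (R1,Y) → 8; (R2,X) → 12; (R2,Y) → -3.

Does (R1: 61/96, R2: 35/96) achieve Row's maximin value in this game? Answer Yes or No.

Against X this mix gives (61/96)·(-9) + (35/96)·12 = -43/32.
Against Y this mix gives (61/96)·8 + (35/96)·(-3) = 383/96.
Column will play X, holding Row to -43/32. Shifting weight toward the row that does better against X would raise this floor (the equalizing mix achieves 69/32 against both X and Y), so the proposed strategy is not optimal.

No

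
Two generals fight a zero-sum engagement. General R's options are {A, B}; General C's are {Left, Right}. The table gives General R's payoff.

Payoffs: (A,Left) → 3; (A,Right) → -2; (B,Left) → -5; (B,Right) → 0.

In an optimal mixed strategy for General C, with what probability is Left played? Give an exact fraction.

Row minima: A → -2, B → -5; maximin = -2.
Column maxima: Left → 3, Right → 0; minimax = 0.
-2 ≠ 0, so there is no saddle point; optimal play is mixed.
Let General R play A with probability p. Expected payoff against Left: 3p + (-5)(1−p) = 8p − 5; against Right: (-2)p + 0(1−p) = −2p.
Setting these equal: 8p − 5 = −2p ⇒ 10p = 5 ⇒ p = 1/2, and the value is (8)·(1/2) − 5 = -1.
For General C: with q = P(Left), equating A's and B's payoffs gives 5q − 2 = −5q ⇒ q = 1/5.

1/5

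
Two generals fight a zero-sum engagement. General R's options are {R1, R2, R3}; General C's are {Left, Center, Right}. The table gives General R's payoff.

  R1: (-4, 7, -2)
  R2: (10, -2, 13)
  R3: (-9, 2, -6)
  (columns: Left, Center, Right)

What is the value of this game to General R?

Row minima: R1 → -4, R2 → -2, R3 → -9; maximin = -2.
Column maxima: Left → 10, Center → 7, Right → 13; minimax = 7.
-2 ≠ 7, so there is no saddle point; optimal play is mixed.
R3 is strictly dominated by R1, so General R never plays it.
Right is strictly dominated by Left (it gives General R strictly more in every row), so General C never plays it.
On the remaining 2×2 (R1, R2 vs Left, Center):
Let General R play R1 with probability p. Expected payoff against Left: (-4)p + 10(1−p) = −14p + 10; against Center: 7p + (-2)(1−p) = 9p − 2.
Setting these equal: −14p + 10 = 9p − 2 ⇒ −23p = -12 ⇒ p = 12/23, and the value is (-14)·(12/23) + 10 = 62/23.
For General C: with q = P(Left), equating R1's and R2's payoffs gives −11q + 7 = 12q − 2 ⇒ q = 9/23.

62/23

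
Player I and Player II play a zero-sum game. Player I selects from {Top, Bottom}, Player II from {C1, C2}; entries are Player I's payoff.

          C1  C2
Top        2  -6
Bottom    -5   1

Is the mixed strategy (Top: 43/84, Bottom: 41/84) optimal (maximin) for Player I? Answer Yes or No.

No

Against C1 this mix gives (43/84)·2 + (41/84)·(-5) = -17/12.
Against C2 this mix gives (43/84)·(-6) + (41/84)·1 = -31/12.
Player II will play C2, holding Player I to -31/12. Shifting weight toward the row that does better against C2 would raise this floor (the equalizing mix achieves -2 against both C2 and C1), so the proposed strategy is not optimal.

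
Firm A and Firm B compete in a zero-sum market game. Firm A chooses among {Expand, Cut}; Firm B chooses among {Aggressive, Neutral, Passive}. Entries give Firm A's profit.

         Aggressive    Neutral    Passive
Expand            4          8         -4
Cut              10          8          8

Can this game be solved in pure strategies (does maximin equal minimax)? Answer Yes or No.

Yes

Row minima: Expand → -4, Cut → 8; maximin = 8.
Column maxima: Aggressive → 10, Neutral → 8, Passive → 8; minimax = 8.
maximin = minimax = 8, so a saddle point exists.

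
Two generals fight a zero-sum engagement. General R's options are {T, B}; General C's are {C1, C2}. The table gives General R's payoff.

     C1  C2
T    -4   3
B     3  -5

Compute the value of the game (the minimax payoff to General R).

Row minima: T → -4, B → -5; maximin = -4.
Column maxima: C1 → 3, C2 → 3; minimax = 3.
-4 ≠ 3, so there is no saddle point; optimal play is mixed.
Let General R play T with probability p. Expected payoff against C1: (-4)p + 3(1−p) = −7p + 3; against C2: 3p + (-5)(1−p) = 8p − 5.
Setting these equal: −7p + 3 = 8p − 5 ⇒ −15p = -8 ⇒ p = 8/15, and the value is (-7)·(8/15) + 3 = -11/15.
For General C: with q = P(C1), equating T's and B's payoffs gives −7q + 3 = 8q − 5 ⇒ q = 8/15.

-11/15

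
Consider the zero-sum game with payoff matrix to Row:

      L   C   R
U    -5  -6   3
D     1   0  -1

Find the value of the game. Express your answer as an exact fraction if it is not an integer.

-3/5

Row minima: U → -6, D → -1; maximin = -1.
Column maxima: L → 1, C → 0, R → 3; minimax = 0.
-1 ≠ 0, so there is no saddle point; optimal play is mixed.
L is strictly dominated by C (it gives Row strictly more in every row), so Column never plays it.
On the remaining 2×2 (U, D vs C, R):
Let Row play U with probability p. Expected payoff against C: (-6)p + 0(1−p) = −6p; against R: 3p + (-1)(1−p) = 4p − 1.
Setting these equal: −6p = 4p − 1 ⇒ −10p = -1 ⇒ p = 1/10, and the value is (-6)·(1/10) = -3/5.
For Column: with q = P(C), equating U's and D's payoffs gives −9q + 3 = q − 1 ⇒ q = 2/5.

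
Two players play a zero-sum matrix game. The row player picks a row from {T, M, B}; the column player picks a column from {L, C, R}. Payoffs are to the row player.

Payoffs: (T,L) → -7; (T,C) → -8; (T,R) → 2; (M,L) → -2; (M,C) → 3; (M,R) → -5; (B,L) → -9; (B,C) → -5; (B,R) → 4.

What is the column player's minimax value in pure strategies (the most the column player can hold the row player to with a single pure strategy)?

Column maxima: L → -2, C → 3, R → 4.
The smallest of these is -2.

-2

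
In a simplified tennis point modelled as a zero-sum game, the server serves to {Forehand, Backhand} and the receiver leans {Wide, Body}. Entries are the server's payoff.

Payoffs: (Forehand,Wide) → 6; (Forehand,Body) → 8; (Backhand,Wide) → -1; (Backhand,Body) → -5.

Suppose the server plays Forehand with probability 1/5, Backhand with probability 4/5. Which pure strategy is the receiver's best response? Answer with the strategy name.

If the receiver plays Wide, the server's expected payoff is (1/5)·6 + (4/5)·(-1) = 2/5.
If the receiver plays Body, the server's expected payoff is (1/5)·8 + (4/5)·(-5) = -12/5.
The receiver minimizes the server's payoff; the smallest is -12/5, so the best response is Body.

Body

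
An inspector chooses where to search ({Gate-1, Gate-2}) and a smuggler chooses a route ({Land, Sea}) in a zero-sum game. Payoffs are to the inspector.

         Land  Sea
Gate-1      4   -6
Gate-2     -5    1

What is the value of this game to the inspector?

-13/8

Row minima: Gate-1 → -6, Gate-2 → -5; maximin = -5.
Column maxima: Land → 4, Sea → 1; minimax = 1.
-5 ≠ 1, so there is no saddle point; optimal play is mixed.
Let the inspector play Gate-1 with probability p. Expected payoff against Land: 4p + (-5)(1−p) = 9p − 5; against Sea: (-6)p + 1(1−p) = −7p + 1.
Setting these equal: 9p − 5 = −7p + 1 ⇒ 16p = 6 ⇒ p = 3/8, and the value is (9)·(3/8) − 5 = -13/8.
For the smuggler: with q = P(Land), equating Gate-1's and Gate-2's payoffs gives 10q − 6 = −6q + 1 ⇒ q = 7/16.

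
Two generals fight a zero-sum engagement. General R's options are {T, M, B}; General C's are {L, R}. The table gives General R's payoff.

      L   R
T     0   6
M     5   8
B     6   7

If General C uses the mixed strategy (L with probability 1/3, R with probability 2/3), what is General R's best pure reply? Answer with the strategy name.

Expected payoff of T: (1/3)·0 + (2/3)·6 = 4.
Expected payoff of M: (1/3)·5 + (2/3)·8 = 7.
Expected payoff of B: (1/3)·6 + (2/3)·7 = 20/3.
The largest is 7, so General R's best response is M.

M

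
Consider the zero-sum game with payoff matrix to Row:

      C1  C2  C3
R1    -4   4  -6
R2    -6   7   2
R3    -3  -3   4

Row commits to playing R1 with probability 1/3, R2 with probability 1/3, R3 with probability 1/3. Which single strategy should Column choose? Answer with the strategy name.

C1

If Column plays C1, Row's expected payoff is (1/3)·(-4) + (1/3)·(-6) + (1/3)·(-3) = -13/3.
If Column plays C2, Row's expected payoff is (1/3)·4 + (1/3)·7 + (1/3)·(-3) = 8/3.
If Column plays C3, Row's expected payoff is (1/3)·(-6) + (1/3)·2 + (1/3)·4 = 0.
Column minimizes Row's payoff; the smallest is -13/3, so the best response is C1.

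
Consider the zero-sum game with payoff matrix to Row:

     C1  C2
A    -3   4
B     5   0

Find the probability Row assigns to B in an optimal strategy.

Row minima: A → -3, B → 0; maximin = 0.
Column maxima: C1 → 5, C2 → 4; minimax = 4.
0 ≠ 4, so there is no saddle point; optimal play is mixed.
Let Row play A with probability p. Expected payoff against C1: (-3)p + 5(1−p) = −8p + 5; against C2: 4p + 0(1−p) = 4p.
Setting these equal: −8p + 5 = 4p ⇒ −12p = -5 ⇒ p = 5/12, and the value is (-8)·(5/12) + 5 = 5/3.
For Column: with q = P(C1), equating A's and B's payoffs gives −7q + 4 = 5q ⇒ q = 1/3.

7/12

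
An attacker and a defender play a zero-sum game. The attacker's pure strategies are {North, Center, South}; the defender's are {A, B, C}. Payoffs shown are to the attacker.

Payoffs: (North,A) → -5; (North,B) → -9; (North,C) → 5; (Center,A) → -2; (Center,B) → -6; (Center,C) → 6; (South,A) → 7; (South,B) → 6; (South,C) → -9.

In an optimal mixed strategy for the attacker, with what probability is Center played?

Row minima: North → -9, Center → -6, South → -9; maximin = -6.
Column maxima: A → 7, B → 6, C → 6; minimax = 6.
-6 ≠ 6, so there is no saddle point; optimal play is mixed.
North is strictly dominated by Center, so the attacker never plays it.
A is strictly dominated by B (it gives the attacker strictly more in every row), so the defender never plays it.
On the remaining 2×2 (Center, South vs B, C):
Let the attacker play Center with probability p. Expected payoff against B: (-6)p + 6(1−p) = −12p + 6; against C: 6p + (-9)(1−p) = 15p − 9.
Setting these equal: −12p + 6 = 15p − 9 ⇒ −27p = -15 ⇒ p = 5/9, and the value is (-12)·(5/9) + 6 = -2/3.
For the defender: with q = P(B), equating Center's and South's payoffs gives −12q + 6 = 15q − 9 ⇒ q = 5/9.

5/9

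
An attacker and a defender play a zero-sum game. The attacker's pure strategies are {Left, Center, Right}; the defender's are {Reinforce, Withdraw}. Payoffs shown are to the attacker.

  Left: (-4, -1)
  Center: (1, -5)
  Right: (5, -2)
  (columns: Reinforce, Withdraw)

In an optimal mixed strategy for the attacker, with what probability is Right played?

Row minima: Left → -4, Center → -5, Right → -2; maximin = -2.
Column maxima: Reinforce → 5, Withdraw → -1; minimax = -1.
-2 ≠ -1, so there is no saddle point; optimal play is mixed.
Center is strictly dominated by Right, so the attacker never plays it.
On the remaining 2×2 (Left, Right vs Reinforce, Withdraw):
Let the attacker play Left with probability p. Expected payoff against Reinforce: (-4)p + 5(1−p) = −9p + 5; against Withdraw: (-1)p + (-2)(1−p) = p − 2.
Setting these equal: −9p + 5 = p − 2 ⇒ −10p = -7 ⇒ p = 7/10, and the value is (-9)·(7/10) + 5 = -13/10.
For the defender: with q = P(Reinforce), equating Left's and Right's payoffs gives −3q − 1 = 7q − 2 ⇒ q = 1/10.

3/10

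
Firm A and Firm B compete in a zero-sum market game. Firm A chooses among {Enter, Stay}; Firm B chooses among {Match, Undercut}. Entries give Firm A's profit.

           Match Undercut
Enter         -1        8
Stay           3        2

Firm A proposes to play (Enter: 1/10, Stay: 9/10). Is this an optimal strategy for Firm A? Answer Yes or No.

Yes

Against Match this mix gives (1/10)·(-1) + (9/10)·3 = 13/5.
Against Undercut this mix gives (1/10)·8 + (9/10)·2 = 13/5.
All of Firm B's active replies (Match, Undercut) yield 13/5, and no column does worse for Firm A. The mix makes Firm B indifferent and guarantees 13/5, so it is optimal.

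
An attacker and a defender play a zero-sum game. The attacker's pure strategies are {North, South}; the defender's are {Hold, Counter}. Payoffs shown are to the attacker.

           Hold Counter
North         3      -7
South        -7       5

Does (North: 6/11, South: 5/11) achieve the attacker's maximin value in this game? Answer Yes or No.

Against Hold this mix gives (6/11)·3 + (5/11)·(-7) = -17/11.
Against Counter this mix gives (6/11)·(-7) + (5/11)·5 = -17/11.
All of the defender's active replies (Hold, Counter) yield -17/11, and no column does worse for the attacker. The mix makes the defender indifferent and guarantees -17/11, so it is optimal.

Yes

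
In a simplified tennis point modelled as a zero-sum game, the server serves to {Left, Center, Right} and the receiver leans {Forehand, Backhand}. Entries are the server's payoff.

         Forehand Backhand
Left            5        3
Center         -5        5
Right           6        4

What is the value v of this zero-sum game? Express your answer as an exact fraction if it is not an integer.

25/6

Row minima: Left → 3, Center → -5, Right → 4; maximin = 4.
Column maxima: Forehand → 6, Backhand → 5; minimax = 5.
4 ≠ 5, so there is no saddle point; optimal play is mixed.
Left is strictly dominated by Right, so the server never plays it.
On the remaining 2×2 (Center, Right vs Forehand, Backhand):
Let the server play Center with probability p. Expected payoff against Forehand: (-5)p + 6(1−p) = −11p + 6; against Backhand: 5p + 4(1−p) = p + 4.
Setting these equal: −11p + 6 = p + 4 ⇒ −12p = -2 ⇒ p = 1/6, and the value is (-11)·(1/6) + 6 = 25/6.
For the receiver: with q = P(Forehand), equating Center's and Right's payoffs gives −10q + 5 = 2q + 4 ⇒ q = 1/12.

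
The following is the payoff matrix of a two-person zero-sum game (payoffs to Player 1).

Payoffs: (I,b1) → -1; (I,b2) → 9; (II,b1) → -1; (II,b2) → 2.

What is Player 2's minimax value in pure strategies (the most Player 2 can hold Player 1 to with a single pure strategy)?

Column maxima: b1 → -1, b2 → 9.
The smallest of these is -1.

-1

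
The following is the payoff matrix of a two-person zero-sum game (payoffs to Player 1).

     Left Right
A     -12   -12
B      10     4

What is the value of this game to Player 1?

Row minima: A → -12, B → 4; maximin = 4.
Column maxima: Left → 10, Right → 4; minimax = 4.
Since maximin = minimax = 4, there is a saddle point and the value is 4.

4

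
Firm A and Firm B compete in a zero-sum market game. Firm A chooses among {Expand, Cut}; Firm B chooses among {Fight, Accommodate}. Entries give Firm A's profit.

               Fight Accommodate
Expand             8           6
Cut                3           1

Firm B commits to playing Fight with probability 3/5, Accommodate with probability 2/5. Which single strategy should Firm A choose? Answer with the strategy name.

Expand

Expected payoff of Expand: (3/5)·8 + (2/5)·6 = 36/5.
Expected payoff of Cut: (3/5)·3 + (2/5)·1 = 11/5.
The largest is 36/5, so Firm A's best response is Expand.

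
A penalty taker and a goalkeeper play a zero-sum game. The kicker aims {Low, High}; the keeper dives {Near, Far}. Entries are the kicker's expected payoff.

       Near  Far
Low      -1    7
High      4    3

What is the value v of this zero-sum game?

Row minima: Low → -1, High → 3; maximin = 3.
Column maxima: Near → 4, Far → 7; minimax = 4.
3 ≠ 4, so there is no saddle point; optimal play is mixed.
Let the kicker play Low with probability p. Expected payoff against Near: (-1)p + 4(1−p) = −5p + 4; against Far: 7p + 3(1−p) = 4p + 3.
Setting these equal: −5p + 4 = 4p + 3 ⇒ −9p = -1 ⇒ p = 1/9, and the value is (-5)·(1/9) + 4 = 31/9.
For the keeper: with q = P(Near), equating Low's and High's payoffs gives −8q + 7 = q + 3 ⇒ q = 4/9.

31/9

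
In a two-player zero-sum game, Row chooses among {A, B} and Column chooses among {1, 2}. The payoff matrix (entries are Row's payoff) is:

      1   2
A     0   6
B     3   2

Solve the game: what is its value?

18/7

Row minima: A → 0, B → 2; maximin = 2.
Column maxima: 1 → 3, 2 → 6; minimax = 3.
2 ≠ 3, so there is no saddle point; optimal play is mixed.
Let Row play A with probability p. Expected payoff against 1: 0p + 3(1−p) = −3p + 3; against 2: 6p + 2(1−p) = 4p + 2.
Setting these equal: −3p + 3 = 4p + 2 ⇒ −7p = -1 ⇒ p = 1/7, and the value is (-3)·(1/7) + 3 = 18/7.
For Column: with q = P(1), equating A's and B's payoffs gives −6q + 6 = q + 2 ⇒ q = 4/7.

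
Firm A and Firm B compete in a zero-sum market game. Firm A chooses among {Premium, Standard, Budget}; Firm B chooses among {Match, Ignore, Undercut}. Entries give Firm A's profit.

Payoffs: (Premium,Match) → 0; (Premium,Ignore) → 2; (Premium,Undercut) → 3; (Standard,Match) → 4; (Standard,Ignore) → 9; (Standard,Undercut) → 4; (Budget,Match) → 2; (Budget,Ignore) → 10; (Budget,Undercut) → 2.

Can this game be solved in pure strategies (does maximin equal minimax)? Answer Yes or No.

Row minima: Premium → 0, Standard → 4, Budget → 2; maximin = 4.
Column maxima: Match → 4, Ignore → 10, Undercut → 4; minimax = 4.
maximin = minimax = 4, so a saddle point exists.

Yes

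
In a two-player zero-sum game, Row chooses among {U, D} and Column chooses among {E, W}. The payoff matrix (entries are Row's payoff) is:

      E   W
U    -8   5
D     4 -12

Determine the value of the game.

-76/29

Row minima: U → -8, D → -12; maximin = -8.
Column maxima: E → 4, W → 5; minimax = 4.
-8 ≠ 4, so there is no saddle point; optimal play is mixed.
Let Row play U with probability p. Expected payoff against E: (-8)p + 4(1−p) = −12p + 4; against W: 5p + (-12)(1−p) = 17p − 12.
Setting these equal: −12p + 4 = 17p − 12 ⇒ −29p = -16 ⇒ p = 16/29, and the value is (-12)·(16/29) + 4 = -76/29.
For Column: with q = P(E), equating U's and D's payoffs gives −13q + 5 = 16q − 12 ⇒ q = 17/29.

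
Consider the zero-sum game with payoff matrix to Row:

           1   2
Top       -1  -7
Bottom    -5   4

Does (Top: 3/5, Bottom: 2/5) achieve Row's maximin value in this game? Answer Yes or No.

Against 1 this mix gives (3/5)·(-1) + (2/5)·(-5) = -13/5.
Against 2 this mix gives (3/5)·(-7) + (2/5)·4 = -13/5.
All of Column's active replies (1, 2) yield -13/5, and no column does worse for Row. The mix makes Column indifferent and guarantees -13/5, so it is optimal.

Yes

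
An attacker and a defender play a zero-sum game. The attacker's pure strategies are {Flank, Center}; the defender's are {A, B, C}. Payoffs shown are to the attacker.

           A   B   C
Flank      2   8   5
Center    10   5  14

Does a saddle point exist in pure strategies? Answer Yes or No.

Row minima: Flank → 2, Center → 5; maximin = 5.
Column maxima: A → 10, B → 8, C → 14; minimax = 8.
5 ≠ 8, so no pure-strategy equilibrium exists.

No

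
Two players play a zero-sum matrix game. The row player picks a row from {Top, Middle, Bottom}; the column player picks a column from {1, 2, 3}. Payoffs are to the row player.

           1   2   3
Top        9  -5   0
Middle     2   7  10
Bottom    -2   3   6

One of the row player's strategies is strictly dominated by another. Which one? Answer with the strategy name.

Bottom

Middle gives a strictly higher payoff than Bottom against every column: 2 > -2, 7 > 3, 10 > 6.
So Bottom is strictly dominated and the row player never plays it.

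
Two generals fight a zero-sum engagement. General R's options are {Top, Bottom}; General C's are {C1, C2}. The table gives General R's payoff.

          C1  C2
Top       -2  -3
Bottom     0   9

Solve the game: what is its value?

Row minima: Top → -3, Bottom → 0; maximin = 0.
Column maxima: C1 → 0, C2 → 9; minimax = 0.
Since maximin = minimax = 0, there is a saddle point and the value is 0.

0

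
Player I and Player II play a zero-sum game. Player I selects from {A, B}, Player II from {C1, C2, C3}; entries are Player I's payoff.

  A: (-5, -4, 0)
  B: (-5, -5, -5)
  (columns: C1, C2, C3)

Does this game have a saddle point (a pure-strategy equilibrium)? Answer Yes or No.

Yes

Row minima: A → -5, B → -5; maximin = -5.
Column maxima: C1 → -5, C2 → -4, C3 → 0; minimax = -5.
maximin = minimax = -5, so a saddle point exists.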